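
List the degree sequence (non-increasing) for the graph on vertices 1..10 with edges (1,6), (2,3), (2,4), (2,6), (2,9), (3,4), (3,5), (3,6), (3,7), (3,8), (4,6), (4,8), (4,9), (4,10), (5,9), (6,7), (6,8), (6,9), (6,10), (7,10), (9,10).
[8, 6, 6, 5, 4, 4, 3, 3, 2, 1] (degrees: deg(1)=1, deg(2)=4, deg(3)=6, deg(4)=6, deg(5)=2, deg(6)=8, deg(7)=3, deg(8)=3, deg(9)=5, deg(10)=4)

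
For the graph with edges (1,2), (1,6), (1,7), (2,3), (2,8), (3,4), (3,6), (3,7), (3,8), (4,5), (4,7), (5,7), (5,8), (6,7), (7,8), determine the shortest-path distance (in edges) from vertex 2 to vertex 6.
2 (path: 2 -> 1 -> 6, 2 edges)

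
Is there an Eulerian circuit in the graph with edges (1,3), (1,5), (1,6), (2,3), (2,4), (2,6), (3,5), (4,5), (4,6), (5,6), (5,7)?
No (6 vertices have odd degree: {1, 2, 3, 4, 5, 7}; Eulerian circuit requires 0)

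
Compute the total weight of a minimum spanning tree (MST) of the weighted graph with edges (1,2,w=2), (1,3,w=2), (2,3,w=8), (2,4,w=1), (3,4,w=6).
5 (MST edges: (1,2,w=2), (1,3,w=2), (2,4,w=1); sum of weights 2 + 2 + 1 = 5)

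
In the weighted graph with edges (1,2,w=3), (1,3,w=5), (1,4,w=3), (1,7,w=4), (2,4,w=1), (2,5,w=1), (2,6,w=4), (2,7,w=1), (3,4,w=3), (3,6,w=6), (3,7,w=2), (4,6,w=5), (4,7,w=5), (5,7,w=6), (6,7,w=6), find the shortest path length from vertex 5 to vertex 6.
5 (path: 5 -> 2 -> 6; weights 1 + 4 = 5)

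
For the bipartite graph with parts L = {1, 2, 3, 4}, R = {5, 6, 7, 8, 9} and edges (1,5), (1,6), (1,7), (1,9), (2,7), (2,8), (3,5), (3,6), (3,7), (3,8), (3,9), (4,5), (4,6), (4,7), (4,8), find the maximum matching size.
4 (matching: (1,9), (2,8), (3,7), (4,6); upper bound min(|L|,|R|) = min(4,5) = 4)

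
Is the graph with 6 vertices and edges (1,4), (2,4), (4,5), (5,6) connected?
No, it has 2 components: {1, 2, 4, 5, 6}, {3}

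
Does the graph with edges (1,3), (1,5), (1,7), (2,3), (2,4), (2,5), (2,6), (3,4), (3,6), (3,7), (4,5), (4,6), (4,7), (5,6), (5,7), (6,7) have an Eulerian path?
No (6 vertices have odd degree: {1, 3, 4, 5, 6, 7}; Eulerian path requires 0 or 2)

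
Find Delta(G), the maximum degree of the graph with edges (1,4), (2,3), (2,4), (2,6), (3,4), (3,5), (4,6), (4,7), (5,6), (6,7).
5 (attained at vertex 4)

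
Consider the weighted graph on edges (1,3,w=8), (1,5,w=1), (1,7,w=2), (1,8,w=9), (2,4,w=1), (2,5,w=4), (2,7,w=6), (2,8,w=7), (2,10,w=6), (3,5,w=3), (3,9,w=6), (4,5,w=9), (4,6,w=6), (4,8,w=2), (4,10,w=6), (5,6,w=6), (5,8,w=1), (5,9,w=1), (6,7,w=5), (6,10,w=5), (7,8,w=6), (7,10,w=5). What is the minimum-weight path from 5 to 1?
1 (path: 5 -> 1; weights 1 = 1)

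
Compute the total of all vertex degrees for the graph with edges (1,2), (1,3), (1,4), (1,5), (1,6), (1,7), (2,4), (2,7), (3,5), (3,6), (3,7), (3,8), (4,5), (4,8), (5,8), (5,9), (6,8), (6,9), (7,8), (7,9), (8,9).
42 (handshake: sum of degrees = 2|E| = 2 x 21 = 42)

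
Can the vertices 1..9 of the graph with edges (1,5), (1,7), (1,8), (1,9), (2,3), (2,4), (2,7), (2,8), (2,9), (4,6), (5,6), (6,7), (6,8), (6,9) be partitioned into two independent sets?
Yes. Partition: {1, 2, 6}, {3, 4, 5, 7, 8, 9}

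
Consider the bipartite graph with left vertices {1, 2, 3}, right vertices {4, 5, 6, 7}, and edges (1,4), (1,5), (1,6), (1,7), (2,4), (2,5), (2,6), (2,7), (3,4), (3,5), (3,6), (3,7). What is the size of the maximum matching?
3 (matching: (1,7), (2,6), (3,5); upper bound min(|L|,|R|) = min(3,4) = 3)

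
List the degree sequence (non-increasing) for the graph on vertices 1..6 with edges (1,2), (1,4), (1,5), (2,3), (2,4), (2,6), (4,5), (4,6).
[4, 4, 3, 2, 2, 1] (degrees: deg(1)=3, deg(2)=4, deg(3)=1, deg(4)=4, deg(5)=2, deg(6)=2)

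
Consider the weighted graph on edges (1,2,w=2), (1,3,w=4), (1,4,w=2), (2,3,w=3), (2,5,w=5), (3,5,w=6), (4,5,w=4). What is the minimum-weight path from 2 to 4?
4 (path: 2 -> 1 -> 4; weights 2 + 2 = 4)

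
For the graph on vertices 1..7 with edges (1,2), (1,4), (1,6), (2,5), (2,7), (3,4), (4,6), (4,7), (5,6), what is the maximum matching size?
3 (matching: (1,6), (2,5), (4,7); upper bound floor(n/2) = floor(7/2) = 3)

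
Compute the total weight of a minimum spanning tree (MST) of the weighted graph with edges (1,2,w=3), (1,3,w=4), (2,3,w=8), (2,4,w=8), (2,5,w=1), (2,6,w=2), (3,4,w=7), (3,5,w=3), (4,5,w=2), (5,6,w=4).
11 (MST edges: (1,2,w=3), (2,5,w=1), (2,6,w=2), (3,5,w=3), (4,5,w=2); sum of weights 3 + 1 + 2 + 3 + 2 = 11)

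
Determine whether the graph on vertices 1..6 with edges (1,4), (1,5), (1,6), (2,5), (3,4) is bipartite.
Yes. Partition: {1, 2, 3}, {4, 5, 6}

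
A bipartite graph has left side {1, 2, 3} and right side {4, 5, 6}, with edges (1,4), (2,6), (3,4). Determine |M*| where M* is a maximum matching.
2 (matching: (1,4), (2,6); upper bound min(|L|,|R|) = min(3,3) = 3)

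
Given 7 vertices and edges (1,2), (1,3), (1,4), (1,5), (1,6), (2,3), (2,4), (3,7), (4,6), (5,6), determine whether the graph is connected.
Yes (BFS from 1 visits [1, 2, 3, 4, 5, 6, 7] — all 7 vertices reached)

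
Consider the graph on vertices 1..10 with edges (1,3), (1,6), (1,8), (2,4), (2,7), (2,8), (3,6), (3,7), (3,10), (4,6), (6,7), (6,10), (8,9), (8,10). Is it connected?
No, it has 2 components: {1, 2, 3, 4, 6, 7, 8, 9, 10}, {5}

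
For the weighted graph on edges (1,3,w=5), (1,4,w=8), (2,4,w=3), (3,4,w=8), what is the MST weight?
16 (MST edges: (1,3,w=5), (1,4,w=8), (2,4,w=3); sum of weights 5 + 8 + 3 = 16)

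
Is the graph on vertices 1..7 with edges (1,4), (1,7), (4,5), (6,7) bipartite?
Yes. Partition: {1, 2, 3, 5, 6}, {4, 7}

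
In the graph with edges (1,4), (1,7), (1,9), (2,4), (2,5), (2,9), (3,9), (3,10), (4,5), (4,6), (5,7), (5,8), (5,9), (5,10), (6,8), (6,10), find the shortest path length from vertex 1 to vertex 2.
2 (path: 1 -> 4 -> 2, 2 edges)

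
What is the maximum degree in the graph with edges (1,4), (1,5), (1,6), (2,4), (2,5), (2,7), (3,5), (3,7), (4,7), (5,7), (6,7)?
5 (attained at vertex 7)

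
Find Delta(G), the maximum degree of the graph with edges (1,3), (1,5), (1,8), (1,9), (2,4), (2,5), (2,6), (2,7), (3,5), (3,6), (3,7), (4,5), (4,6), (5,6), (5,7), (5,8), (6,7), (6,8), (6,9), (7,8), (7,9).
7 (attained at vertices 5, 6)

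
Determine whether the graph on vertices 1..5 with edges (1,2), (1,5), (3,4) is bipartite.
Yes. Partition: {1, 3}, {2, 4, 5}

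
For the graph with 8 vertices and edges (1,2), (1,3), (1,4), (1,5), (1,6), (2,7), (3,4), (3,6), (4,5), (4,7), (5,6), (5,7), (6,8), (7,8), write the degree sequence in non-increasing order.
[5, 4, 4, 4, 4, 3, 2, 2] (degrees: deg(1)=5, deg(2)=2, deg(3)=3, deg(4)=4, deg(5)=4, deg(6)=4, deg(7)=4, deg(8)=2)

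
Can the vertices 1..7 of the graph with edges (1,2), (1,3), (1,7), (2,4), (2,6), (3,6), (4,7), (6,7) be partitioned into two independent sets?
Yes. Partition: {1, 4, 5, 6}, {2, 3, 7}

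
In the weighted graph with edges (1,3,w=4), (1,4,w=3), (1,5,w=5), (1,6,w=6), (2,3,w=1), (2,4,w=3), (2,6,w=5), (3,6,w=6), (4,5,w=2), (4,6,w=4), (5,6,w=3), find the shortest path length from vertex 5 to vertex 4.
2 (path: 5 -> 4; weights 2 = 2)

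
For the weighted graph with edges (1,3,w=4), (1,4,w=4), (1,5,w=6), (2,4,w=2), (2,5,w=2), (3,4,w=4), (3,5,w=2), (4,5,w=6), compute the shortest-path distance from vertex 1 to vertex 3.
4 (path: 1 -> 3; weights 4 = 4)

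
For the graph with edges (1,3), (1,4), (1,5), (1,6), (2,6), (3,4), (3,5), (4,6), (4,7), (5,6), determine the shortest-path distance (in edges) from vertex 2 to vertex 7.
3 (path: 2 -> 6 -> 4 -> 7, 3 edges)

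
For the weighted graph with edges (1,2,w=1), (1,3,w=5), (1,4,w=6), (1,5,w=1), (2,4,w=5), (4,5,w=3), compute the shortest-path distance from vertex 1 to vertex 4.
4 (path: 1 -> 5 -> 4; weights 1 + 3 = 4)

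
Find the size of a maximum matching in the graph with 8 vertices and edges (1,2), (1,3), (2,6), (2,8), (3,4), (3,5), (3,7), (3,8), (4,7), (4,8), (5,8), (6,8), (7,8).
4 (matching: (1,2), (3,5), (4,7), (6,8); upper bound floor(n/2) = floor(8/2) = 4)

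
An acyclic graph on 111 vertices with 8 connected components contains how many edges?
103 (Each of the 8 component trees on V_i vertices has V_i - 1 edges; summing gives V - C = 111 - 8 = 103)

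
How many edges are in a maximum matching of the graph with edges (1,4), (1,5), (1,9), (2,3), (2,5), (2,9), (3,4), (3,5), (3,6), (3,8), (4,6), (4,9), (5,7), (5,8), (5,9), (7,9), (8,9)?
4 (matching: (2,9), (3,8), (4,6), (5,7); upper bound floor(n/2) = floor(9/2) = 4)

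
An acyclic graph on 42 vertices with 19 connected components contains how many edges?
23 (Each of the 19 component trees on V_i vertices has V_i - 1 edges; summing gives V - C = 42 - 19 = 23)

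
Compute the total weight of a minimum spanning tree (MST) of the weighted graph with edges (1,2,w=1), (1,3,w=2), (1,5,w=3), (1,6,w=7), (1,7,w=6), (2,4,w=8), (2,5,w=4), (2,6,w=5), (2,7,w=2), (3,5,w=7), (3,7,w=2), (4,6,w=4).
17 (MST edges: (1,2,w=1), (1,3,w=2), (1,5,w=3), (2,6,w=5), (2,7,w=2), (4,6,w=4); sum of weights 1 + 2 + 3 + 5 + 2 + 4 = 17)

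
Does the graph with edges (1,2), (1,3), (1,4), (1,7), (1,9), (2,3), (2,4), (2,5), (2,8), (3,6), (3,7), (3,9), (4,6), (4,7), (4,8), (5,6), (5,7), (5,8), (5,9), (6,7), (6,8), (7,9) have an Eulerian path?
No (6 vertices have odd degree: {1, 2, 3, 4, 5, 6}; Eulerian path requires 0 or 2)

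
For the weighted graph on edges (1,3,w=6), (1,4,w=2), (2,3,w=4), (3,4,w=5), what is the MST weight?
11 (MST edges: (1,4,w=2), (2,3,w=4), (3,4,w=5); sum of weights 2 + 4 + 5 = 11)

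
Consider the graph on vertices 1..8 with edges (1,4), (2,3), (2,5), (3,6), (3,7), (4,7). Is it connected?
No, it has 2 components: {1, 2, 3, 4, 5, 6, 7}, {8}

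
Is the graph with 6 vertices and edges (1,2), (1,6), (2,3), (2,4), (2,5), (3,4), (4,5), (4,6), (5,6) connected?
Yes (BFS from 1 visits [1, 2, 6, 3, 4, 5] — all 6 vertices reached)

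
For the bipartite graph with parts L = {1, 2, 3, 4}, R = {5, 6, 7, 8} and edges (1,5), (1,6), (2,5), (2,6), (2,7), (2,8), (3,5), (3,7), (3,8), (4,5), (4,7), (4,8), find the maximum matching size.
4 (matching: (1,6), (2,8), (3,7), (4,5); upper bound min(|L|,|R|) = min(4,4) = 4)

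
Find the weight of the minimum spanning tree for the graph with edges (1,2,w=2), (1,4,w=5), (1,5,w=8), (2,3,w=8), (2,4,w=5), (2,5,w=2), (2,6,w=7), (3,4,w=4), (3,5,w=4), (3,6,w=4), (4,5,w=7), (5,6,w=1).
13 (MST edges: (1,2,w=2), (2,5,w=2), (3,4,w=4), (3,6,w=4), (5,6,w=1); sum of weights 2 + 2 + 4 + 4 + 1 = 13)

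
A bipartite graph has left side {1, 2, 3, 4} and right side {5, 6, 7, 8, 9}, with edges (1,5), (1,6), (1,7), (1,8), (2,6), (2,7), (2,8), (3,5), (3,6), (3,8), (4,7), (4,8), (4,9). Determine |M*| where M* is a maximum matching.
4 (matching: (1,8), (2,7), (3,6), (4,9); upper bound min(|L|,|R|) = min(4,5) = 4)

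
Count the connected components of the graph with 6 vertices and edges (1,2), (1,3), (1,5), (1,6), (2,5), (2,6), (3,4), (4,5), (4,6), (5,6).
1 (components: {1, 2, 3, 4, 5, 6})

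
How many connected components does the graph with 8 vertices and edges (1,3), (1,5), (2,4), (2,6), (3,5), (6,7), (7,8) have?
2 (components: {1, 3, 5}, {2, 4, 6, 7, 8})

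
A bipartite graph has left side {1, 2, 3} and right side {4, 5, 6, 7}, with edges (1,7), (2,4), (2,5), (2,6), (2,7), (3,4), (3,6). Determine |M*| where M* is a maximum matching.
3 (matching: (1,7), (2,5), (3,6); upper bound min(|L|,|R|) = min(3,4) = 3)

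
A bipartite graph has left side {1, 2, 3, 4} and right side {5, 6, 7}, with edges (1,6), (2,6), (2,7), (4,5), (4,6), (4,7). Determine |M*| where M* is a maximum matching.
3 (matching: (1,6), (2,7), (4,5); upper bound min(|L|,|R|) = min(4,3) = 3)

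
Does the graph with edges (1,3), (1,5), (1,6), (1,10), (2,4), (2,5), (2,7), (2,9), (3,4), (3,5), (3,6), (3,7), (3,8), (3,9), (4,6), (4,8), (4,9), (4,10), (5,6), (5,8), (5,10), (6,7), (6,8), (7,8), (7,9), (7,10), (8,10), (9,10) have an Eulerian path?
Yes (the graph is connected and exactly 2 vertices have odd degree: {3, 9}; any Eulerian path must start and end at those)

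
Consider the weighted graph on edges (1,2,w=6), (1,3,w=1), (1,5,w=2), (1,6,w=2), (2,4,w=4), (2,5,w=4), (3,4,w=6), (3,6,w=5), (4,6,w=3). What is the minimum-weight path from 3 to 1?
1 (path: 3 -> 1; weights 1 = 1)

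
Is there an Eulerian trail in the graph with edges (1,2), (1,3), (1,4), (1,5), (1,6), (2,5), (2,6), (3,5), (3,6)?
No (6 vertices have odd degree: {1, 2, 3, 4, 5, 6}; Eulerian path requires 0 or 2)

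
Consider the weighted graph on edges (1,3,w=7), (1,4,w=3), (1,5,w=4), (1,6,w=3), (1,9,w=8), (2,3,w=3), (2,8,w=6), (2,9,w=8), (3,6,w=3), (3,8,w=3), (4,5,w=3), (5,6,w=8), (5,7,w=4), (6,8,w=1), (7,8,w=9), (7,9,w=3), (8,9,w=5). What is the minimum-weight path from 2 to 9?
8 (path: 2 -> 9; weights 8 = 8)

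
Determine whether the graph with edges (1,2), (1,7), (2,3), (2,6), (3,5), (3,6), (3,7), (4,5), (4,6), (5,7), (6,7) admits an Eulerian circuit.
No (2 vertices have odd degree: {2, 5}; Eulerian circuit requires 0)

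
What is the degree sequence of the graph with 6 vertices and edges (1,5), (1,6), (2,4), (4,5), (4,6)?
[3, 2, 2, 2, 1, 0] (degrees: deg(1)=2, deg(2)=1, deg(3)=0, deg(4)=3, deg(5)=2, deg(6)=2)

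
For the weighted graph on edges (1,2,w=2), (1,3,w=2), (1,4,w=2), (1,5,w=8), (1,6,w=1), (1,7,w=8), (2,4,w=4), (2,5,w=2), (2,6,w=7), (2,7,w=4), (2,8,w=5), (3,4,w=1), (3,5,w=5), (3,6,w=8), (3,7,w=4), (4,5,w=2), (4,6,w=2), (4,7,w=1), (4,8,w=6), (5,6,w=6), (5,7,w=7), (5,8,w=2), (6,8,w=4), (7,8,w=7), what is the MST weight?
11 (MST edges: (1,2,w=2), (1,3,w=2), (1,6,w=1), (2,5,w=2), (3,4,w=1), (4,7,w=1), (5,8,w=2); sum of weights 2 + 2 + 1 + 2 + 1 + 1 + 2 = 11)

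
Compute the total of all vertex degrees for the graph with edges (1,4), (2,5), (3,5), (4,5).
8 (handshake: sum of degrees = 2|E| = 2 x 4 = 8)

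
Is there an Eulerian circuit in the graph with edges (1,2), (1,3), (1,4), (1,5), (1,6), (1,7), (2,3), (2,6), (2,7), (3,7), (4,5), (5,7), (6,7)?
No (4 vertices have odd degree: {3, 5, 6, 7}; Eulerian circuit requires 0)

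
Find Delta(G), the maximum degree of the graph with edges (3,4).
1 (attained at vertices 3, 4)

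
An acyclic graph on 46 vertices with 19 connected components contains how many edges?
27 (Each of the 19 component trees on V_i vertices has V_i - 1 edges; summing gives V - C = 46 - 19 = 27)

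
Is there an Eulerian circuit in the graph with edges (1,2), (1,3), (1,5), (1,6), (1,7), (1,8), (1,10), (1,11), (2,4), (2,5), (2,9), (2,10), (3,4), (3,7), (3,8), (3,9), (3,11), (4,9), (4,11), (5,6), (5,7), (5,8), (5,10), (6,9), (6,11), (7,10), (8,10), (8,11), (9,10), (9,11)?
No (2 vertices have odd degree: {2, 8}; Eulerian circuit requires 0)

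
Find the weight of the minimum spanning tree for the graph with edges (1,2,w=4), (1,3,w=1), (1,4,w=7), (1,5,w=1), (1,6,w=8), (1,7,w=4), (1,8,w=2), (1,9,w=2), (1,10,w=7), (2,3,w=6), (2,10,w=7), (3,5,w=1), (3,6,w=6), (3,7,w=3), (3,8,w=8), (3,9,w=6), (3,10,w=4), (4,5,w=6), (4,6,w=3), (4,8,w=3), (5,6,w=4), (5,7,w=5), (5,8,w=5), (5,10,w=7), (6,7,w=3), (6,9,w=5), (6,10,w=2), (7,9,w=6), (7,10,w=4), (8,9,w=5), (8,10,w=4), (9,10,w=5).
21 (MST edges: (1,2,w=4), (1,3,w=1), (1,5,w=1), (1,8,w=2), (1,9,w=2), (3,7,w=3), (4,6,w=3), (4,8,w=3), (6,10,w=2); sum of weights 4 + 1 + 1 + 2 + 2 + 3 + 3 + 3 + 2 = 21)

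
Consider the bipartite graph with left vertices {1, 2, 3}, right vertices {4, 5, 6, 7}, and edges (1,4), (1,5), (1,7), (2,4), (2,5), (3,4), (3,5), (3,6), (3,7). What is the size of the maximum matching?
3 (matching: (1,7), (2,5), (3,6); upper bound min(|L|,|R|) = min(3,4) = 3)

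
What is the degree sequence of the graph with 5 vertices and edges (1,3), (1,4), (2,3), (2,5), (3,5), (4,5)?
[3, 3, 2, 2, 2] (degrees: deg(1)=2, deg(2)=2, deg(3)=3, deg(4)=2, deg(5)=3)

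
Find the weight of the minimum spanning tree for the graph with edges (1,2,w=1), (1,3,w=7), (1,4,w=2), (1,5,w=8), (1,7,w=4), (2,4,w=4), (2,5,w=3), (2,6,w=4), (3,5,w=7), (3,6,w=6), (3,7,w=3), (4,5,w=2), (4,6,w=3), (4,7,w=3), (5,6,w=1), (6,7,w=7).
12 (MST edges: (1,2,w=1), (1,4,w=2), (3,7,w=3), (4,5,w=2), (4,7,w=3), (5,6,w=1); sum of weights 1 + 2 + 3 + 2 + 3 + 1 = 12)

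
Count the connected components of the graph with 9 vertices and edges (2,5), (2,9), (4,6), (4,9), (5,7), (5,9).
4 (components: {1}, {2, 4, 5, 6, 7, 9}, {3}, {8})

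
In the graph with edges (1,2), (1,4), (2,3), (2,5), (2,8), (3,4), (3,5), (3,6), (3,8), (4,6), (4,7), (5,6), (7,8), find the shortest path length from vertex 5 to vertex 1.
2 (path: 5 -> 2 -> 1, 2 edges)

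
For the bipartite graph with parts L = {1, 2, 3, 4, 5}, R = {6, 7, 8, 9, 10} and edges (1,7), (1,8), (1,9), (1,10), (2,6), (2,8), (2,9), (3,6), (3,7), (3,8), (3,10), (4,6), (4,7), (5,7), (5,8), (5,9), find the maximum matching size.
5 (matching: (1,10), (2,9), (3,8), (4,6), (5,7); upper bound min(|L|,|R|) = min(5,5) = 5)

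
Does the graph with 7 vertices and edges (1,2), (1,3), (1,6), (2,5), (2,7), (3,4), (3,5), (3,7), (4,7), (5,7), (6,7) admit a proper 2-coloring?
No (odd cycle of length 5: 7 -> 6 -> 1 -> 3 -> 4 -> 7)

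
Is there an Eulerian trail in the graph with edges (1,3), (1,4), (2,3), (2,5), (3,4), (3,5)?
Yes — and in fact it has an Eulerian circuit (the graph is connected and all 5 vertices have even degree)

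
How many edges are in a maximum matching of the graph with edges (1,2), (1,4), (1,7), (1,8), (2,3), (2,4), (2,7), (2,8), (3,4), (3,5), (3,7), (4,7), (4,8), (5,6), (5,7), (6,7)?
4 (matching: (1,8), (2,3), (4,7), (5,6); upper bound floor(n/2) = floor(8/2) = 4)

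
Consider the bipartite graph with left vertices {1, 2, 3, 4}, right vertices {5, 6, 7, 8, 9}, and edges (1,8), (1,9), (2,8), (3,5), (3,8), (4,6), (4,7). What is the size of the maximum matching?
4 (matching: (1,9), (2,8), (3,5), (4,7); upper bound min(|L|,|R|) = min(4,5) = 4)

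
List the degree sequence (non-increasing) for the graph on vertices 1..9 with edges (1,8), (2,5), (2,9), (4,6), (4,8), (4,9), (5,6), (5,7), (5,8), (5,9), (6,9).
[5, 4, 3, 3, 3, 2, 1, 1, 0] (degrees: deg(1)=1, deg(2)=2, deg(3)=0, deg(4)=3, deg(5)=5, deg(6)=3, deg(7)=1, deg(8)=3, deg(9)=4)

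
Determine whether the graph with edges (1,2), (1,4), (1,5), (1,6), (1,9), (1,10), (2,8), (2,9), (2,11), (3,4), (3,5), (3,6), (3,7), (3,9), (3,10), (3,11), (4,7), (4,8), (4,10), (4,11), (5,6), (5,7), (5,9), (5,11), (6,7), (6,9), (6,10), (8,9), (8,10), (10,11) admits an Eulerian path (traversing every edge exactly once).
Yes (the graph is connected and exactly 2 vertices have odd degree: {3, 11}; any Eulerian path must start and end at those)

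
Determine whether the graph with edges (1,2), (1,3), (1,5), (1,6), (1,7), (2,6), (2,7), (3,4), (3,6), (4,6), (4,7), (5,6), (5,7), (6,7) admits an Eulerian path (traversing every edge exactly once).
No (6 vertices have odd degree: {1, 2, 3, 4, 5, 7}; Eulerian path requires 0 or 2)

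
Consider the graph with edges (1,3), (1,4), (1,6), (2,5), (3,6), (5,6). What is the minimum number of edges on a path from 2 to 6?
2 (path: 2 -> 5 -> 6, 2 edges)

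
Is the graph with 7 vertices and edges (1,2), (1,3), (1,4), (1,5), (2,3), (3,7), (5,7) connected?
No, it has 2 components: {1, 2, 3, 4, 5, 7}, {6}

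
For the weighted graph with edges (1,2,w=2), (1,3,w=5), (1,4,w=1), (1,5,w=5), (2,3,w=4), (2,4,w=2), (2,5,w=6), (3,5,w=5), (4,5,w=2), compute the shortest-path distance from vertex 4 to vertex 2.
2 (path: 4 -> 2; weights 2 = 2)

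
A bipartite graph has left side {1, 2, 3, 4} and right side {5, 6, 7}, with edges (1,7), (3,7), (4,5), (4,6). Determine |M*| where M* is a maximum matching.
2 (matching: (1,7), (4,6); upper bound min(|L|,|R|) = min(4,3) = 3)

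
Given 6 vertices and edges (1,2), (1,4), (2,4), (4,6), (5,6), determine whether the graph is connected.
No, it has 2 components: {1, 2, 4, 5, 6}, {3}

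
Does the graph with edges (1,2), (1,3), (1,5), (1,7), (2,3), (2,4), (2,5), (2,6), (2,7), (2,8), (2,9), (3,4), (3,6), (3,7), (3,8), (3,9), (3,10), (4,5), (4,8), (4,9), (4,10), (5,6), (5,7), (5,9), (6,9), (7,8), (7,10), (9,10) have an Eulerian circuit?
Yes (the graph is connected and all 10 vertices have even degree)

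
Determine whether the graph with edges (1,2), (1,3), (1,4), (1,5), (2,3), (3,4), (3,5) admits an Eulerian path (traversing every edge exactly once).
Yes — and in fact it has an Eulerian circuit (the graph is connected and all 5 vertices have even degree)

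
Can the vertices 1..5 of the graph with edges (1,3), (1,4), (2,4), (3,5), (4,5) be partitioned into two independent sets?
Yes. Partition: {1, 2, 5}, {3, 4}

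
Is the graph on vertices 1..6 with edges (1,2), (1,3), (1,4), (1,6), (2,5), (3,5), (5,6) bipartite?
Yes. Partition: {1, 5}, {2, 3, 4, 6}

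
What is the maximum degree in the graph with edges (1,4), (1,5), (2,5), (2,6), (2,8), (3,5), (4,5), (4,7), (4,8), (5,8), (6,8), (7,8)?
5 (attained at vertices 5, 8)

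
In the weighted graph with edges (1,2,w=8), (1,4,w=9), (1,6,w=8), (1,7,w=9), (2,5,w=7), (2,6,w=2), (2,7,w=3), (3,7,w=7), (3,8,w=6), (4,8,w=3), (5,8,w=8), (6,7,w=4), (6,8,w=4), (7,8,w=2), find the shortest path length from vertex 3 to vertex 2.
10 (path: 3 -> 7 -> 2; weights 7 + 3 = 10)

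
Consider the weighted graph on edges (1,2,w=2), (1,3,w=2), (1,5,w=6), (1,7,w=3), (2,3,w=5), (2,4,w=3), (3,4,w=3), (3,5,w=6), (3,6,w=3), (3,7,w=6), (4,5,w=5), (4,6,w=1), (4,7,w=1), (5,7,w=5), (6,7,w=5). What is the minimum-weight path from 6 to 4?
1 (path: 6 -> 4; weights 1 = 1)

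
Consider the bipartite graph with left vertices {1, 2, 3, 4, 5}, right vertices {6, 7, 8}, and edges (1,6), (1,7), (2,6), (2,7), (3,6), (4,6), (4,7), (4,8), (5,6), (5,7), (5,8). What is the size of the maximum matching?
3 (matching: (1,7), (2,6), (4,8); upper bound min(|L|,|R|) = min(5,3) = 3)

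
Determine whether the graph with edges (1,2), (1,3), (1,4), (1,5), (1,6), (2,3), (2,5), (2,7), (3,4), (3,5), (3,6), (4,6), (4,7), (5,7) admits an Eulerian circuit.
No (4 vertices have odd degree: {1, 3, 6, 7}; Eulerian circuit requires 0)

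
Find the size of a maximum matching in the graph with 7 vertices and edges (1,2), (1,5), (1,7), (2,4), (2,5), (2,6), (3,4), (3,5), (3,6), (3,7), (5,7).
3 (matching: (1,7), (2,5), (3,6); upper bound floor(n/2) = floor(7/2) = 3)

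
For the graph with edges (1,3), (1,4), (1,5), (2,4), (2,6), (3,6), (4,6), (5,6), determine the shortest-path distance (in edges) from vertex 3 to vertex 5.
2 (path: 3 -> 1 -> 5, 2 edges)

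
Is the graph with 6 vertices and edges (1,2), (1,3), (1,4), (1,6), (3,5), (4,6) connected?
Yes (BFS from 1 visits [1, 2, 3, 4, 6, 5] — all 6 vertices reached)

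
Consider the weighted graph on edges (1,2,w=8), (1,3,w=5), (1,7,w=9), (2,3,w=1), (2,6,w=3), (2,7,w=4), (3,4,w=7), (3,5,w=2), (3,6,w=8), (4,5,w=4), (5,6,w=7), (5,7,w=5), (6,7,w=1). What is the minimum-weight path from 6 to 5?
6 (path: 6 -> 7 -> 5; weights 1 + 5 = 6)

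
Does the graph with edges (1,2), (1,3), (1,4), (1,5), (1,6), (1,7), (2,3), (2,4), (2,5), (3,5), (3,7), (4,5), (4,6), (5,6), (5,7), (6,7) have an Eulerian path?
Yes — and in fact it has an Eulerian circuit (the graph is connected and all 7 vertices have even degree)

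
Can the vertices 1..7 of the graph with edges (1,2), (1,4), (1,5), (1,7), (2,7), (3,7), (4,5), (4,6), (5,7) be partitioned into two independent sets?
No (odd cycle of length 3: 5 -> 1 -> 4 -> 5)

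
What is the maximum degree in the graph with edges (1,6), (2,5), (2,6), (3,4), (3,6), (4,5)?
3 (attained at vertex 6)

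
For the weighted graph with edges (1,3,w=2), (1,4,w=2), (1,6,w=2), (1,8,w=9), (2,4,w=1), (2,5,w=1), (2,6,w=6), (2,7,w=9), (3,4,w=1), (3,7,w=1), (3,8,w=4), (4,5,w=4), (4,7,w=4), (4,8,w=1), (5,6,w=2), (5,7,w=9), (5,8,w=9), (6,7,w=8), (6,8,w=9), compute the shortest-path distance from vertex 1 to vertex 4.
2 (path: 1 -> 4; weights 2 = 2)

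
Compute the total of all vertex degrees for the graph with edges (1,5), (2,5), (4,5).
6 (handshake: sum of degrees = 2|E| = 2 x 3 = 6)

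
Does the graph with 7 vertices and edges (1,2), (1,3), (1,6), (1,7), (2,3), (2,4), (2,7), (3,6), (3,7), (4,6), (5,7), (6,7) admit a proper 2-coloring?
No (odd cycle of length 3: 3 -> 1 -> 6 -> 3)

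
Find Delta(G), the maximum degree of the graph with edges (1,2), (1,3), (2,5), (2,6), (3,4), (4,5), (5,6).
3 (attained at vertices 2, 5)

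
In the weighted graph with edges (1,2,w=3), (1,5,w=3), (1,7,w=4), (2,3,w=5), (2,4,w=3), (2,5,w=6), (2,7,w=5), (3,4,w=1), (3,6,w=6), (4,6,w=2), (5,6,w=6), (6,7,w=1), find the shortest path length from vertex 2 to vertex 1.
3 (path: 2 -> 1; weights 3 = 3)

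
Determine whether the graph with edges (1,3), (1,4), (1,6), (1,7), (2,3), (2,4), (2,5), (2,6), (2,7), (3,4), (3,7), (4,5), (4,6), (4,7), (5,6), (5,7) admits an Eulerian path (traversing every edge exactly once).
Yes (the graph is connected and exactly 2 vertices have odd degree: {2, 7}; any Eulerian path must start and end at those)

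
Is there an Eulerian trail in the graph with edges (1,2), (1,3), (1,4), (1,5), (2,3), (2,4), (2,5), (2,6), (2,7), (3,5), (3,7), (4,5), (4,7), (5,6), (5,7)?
Yes — and in fact it has an Eulerian circuit (the graph is connected and all 7 vertices have even degree)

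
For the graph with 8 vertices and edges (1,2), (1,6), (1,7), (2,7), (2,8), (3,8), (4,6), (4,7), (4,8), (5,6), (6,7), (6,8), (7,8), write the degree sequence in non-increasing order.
[5, 5, 5, 3, 3, 3, 1, 1] (degrees: deg(1)=3, deg(2)=3, deg(3)=1, deg(4)=3, deg(5)=1, deg(6)=5, deg(7)=5, deg(8)=5)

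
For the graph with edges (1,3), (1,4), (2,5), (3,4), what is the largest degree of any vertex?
2 (attained at vertices 1, 3, 4)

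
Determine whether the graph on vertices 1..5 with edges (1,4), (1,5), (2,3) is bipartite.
Yes. Partition: {1, 2}, {3, 4, 5}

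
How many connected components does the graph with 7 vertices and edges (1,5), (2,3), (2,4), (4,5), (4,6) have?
2 (components: {1, 2, 3, 4, 5, 6}, {7})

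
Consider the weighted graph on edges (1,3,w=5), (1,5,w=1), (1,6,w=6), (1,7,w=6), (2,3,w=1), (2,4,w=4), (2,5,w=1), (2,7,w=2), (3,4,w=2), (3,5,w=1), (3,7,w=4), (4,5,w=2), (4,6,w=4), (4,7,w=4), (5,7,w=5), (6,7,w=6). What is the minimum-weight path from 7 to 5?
3 (path: 7 -> 2 -> 5; weights 2 + 1 = 3)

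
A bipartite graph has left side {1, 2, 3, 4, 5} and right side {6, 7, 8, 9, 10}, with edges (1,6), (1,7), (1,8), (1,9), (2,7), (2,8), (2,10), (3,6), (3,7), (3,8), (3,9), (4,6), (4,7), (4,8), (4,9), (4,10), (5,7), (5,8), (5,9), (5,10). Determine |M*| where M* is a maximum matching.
5 (matching: (1,9), (2,10), (3,8), (4,6), (5,7); upper bound min(|L|,|R|) = min(5,5) = 5)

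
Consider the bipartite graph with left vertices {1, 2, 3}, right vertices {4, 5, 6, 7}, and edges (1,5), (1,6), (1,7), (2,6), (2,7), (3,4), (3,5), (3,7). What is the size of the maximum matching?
3 (matching: (1,7), (2,6), (3,5); upper bound min(|L|,|R|) = min(3,4) = 3)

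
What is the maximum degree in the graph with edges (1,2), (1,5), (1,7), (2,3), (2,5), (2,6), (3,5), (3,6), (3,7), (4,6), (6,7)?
4 (attained at vertices 2, 3, 6)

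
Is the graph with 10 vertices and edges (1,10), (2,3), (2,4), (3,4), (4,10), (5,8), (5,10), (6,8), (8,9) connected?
No, it has 2 components: {1, 2, 3, 4, 5, 6, 8, 9, 10}, {7}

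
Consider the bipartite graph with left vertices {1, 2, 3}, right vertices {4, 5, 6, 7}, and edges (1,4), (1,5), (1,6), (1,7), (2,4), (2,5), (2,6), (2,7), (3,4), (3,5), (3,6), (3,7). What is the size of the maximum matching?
3 (matching: (1,7), (2,6), (3,5); upper bound min(|L|,|R|) = min(3,4) = 3)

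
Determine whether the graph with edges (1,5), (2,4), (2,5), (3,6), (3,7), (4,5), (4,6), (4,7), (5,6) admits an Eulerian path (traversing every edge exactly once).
Yes (the graph is connected and exactly 2 vertices have odd degree: {1, 6}; any Eulerian path must start and end at those)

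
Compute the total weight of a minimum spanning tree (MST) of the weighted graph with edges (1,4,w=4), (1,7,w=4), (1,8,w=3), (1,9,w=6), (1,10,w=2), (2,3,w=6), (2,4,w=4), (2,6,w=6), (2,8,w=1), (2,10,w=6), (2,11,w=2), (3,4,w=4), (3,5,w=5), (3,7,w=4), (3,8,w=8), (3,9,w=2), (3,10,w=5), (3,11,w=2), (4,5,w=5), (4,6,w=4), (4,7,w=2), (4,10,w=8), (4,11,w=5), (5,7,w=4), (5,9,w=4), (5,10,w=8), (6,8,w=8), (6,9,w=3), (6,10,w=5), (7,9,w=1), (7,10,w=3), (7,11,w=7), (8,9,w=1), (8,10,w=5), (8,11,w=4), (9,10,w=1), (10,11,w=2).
19 (MST edges: (1,10,w=2), (2,8,w=1), (2,11,w=2), (3,11,w=2), (4,7,w=2), (5,7,w=4), (6,9,w=3), (7,9,w=1), (8,9,w=1), (9,10,w=1); sum of weights 2 + 1 + 2 + 2 + 2 + 4 + 3 + 1 + 1 + 1 = 19)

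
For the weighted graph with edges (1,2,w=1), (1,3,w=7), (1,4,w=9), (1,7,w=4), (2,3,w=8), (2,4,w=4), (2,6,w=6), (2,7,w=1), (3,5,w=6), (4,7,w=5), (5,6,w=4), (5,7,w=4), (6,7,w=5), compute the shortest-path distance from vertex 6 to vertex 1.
7 (path: 6 -> 2 -> 1; weights 6 + 1 = 7)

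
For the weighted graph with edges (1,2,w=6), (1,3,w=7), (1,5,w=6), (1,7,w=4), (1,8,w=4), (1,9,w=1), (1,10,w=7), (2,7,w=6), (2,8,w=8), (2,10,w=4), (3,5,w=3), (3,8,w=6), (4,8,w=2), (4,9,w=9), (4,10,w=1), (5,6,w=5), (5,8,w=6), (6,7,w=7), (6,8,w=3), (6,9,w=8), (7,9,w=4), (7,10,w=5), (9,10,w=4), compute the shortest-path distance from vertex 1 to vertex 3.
7 (path: 1 -> 3; weights 7 = 7)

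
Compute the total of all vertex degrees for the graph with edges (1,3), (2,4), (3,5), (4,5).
8 (handshake: sum of degrees = 2|E| = 2 x 4 = 8)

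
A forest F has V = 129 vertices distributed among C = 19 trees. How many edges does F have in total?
110 (Each of the 19 component trees on V_i vertices has V_i - 1 edges; summing gives V - C = 129 - 19 = 110)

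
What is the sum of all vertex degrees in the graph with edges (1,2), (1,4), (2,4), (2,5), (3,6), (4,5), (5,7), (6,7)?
16 (handshake: sum of degrees = 2|E| = 2 x 8 = 16)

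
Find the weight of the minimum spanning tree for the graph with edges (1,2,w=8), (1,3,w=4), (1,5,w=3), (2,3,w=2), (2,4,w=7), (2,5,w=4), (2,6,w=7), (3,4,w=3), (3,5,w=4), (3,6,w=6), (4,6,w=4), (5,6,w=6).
16 (MST edges: (1,3,w=4), (1,5,w=3), (2,3,w=2), (3,4,w=3), (4,6,w=4); sum of weights 4 + 3 + 2 + 3 + 4 = 16)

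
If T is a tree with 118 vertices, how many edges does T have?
117 (A tree on V vertices has V - 1 edges, so 118 - 1 = 117)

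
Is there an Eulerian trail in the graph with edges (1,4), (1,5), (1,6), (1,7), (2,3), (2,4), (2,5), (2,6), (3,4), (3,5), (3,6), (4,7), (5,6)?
Yes — and in fact it has an Eulerian circuit (the graph is connected and all 7 vertices have even degree)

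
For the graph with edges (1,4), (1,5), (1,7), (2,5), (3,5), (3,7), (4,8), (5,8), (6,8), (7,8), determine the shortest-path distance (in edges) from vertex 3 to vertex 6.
3 (path: 3 -> 5 -> 8 -> 6, 3 edges)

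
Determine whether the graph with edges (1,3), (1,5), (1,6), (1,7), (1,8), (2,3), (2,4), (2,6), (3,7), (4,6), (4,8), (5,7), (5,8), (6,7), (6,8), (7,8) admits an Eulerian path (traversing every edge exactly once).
No (8 vertices have odd degree: {1, 2, 3, 4, 5, 6, 7, 8}; Eulerian path requires 0 or 2)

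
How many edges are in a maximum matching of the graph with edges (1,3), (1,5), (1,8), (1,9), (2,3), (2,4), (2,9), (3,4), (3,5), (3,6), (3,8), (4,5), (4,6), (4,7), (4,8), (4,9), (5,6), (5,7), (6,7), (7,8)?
4 (matching: (1,8), (3,6), (4,9), (5,7); upper bound floor(n/2) = floor(9/2) = 4)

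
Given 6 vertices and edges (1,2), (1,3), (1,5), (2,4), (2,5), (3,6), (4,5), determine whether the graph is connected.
Yes (BFS from 1 visits [1, 2, 3, 5, 4, 6] — all 6 vertices reached)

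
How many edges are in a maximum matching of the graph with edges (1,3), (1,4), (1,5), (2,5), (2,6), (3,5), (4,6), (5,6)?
3 (matching: (1,4), (2,6), (3,5); upper bound floor(n/2) = floor(6/2) = 3)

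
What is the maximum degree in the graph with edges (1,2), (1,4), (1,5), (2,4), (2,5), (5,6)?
3 (attained at vertices 1, 2, 5)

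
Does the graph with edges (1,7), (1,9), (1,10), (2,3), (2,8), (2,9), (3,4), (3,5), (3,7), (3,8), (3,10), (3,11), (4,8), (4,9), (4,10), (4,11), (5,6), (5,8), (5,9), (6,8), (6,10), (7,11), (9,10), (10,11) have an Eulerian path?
No (8 vertices have odd degree: {1, 2, 3, 4, 6, 7, 8, 9}; Eulerian path requires 0 or 2)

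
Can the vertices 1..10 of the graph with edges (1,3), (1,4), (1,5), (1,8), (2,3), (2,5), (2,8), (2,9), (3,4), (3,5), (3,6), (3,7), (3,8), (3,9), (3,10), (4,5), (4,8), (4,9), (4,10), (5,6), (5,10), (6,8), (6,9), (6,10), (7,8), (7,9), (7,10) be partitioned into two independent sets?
No (odd cycle of length 3: 3 -> 1 -> 8 -> 3)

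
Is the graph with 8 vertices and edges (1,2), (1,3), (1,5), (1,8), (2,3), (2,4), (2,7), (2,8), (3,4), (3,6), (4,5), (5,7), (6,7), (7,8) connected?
Yes (BFS from 1 visits [1, 2, 3, 5, 8, 4, 7, 6] — all 8 vertices reached)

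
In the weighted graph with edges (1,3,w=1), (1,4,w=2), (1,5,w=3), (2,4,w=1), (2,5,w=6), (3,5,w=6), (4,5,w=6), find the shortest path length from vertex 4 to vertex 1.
2 (path: 4 -> 1; weights 2 = 2)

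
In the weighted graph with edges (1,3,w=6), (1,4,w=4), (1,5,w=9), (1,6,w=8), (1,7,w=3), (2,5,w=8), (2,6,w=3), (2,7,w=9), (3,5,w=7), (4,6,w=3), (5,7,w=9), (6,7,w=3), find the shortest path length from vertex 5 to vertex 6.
11 (path: 5 -> 2 -> 6; weights 8 + 3 = 11)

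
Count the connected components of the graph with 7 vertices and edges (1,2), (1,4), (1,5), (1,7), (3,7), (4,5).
2 (components: {1, 2, 3, 4, 5, 7}, {6})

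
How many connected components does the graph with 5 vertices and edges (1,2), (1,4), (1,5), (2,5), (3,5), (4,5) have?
1 (components: {1, 2, 3, 4, 5})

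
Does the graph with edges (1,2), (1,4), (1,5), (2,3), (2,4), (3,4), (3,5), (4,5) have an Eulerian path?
No (4 vertices have odd degree: {1, 2, 3, 5}; Eulerian path requires 0 or 2)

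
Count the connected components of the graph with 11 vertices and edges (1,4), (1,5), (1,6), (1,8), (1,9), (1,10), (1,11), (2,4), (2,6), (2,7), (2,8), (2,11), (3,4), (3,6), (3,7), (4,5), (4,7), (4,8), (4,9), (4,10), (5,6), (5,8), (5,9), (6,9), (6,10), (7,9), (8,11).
1 (components: {1, 2, 3, 4, 5, 6, 7, 8, 9, 10, 11})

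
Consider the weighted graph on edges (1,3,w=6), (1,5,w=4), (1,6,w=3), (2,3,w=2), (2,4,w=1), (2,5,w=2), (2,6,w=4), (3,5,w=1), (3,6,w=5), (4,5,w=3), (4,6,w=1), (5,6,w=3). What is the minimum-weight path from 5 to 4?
3 (path: 5 -> 4; weights 3 = 3)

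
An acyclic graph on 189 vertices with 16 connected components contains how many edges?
173 (Each of the 16 component trees on V_i vertices has V_i - 1 edges; summing gives V - C = 189 - 16 = 173)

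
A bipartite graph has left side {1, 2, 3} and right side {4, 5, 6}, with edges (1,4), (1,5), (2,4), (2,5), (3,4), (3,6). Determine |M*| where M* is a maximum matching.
3 (matching: (1,5), (2,4), (3,6); upper bound min(|L|,|R|) = min(3,3) = 3)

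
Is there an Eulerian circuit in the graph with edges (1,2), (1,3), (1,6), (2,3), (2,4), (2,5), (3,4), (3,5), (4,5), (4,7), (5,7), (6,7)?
No (2 vertices have odd degree: {1, 7}; Eulerian circuit requires 0)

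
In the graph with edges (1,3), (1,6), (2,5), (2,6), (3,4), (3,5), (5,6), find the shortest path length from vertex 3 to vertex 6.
2 (path: 3 -> 5 -> 6, 2 edges)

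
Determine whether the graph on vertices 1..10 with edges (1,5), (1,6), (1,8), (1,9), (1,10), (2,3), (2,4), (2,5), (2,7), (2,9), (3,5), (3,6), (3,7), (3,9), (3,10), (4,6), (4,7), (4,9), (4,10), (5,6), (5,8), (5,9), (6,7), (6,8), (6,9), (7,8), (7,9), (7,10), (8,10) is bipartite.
No (odd cycle of length 3: 6 -> 1 -> 8 -> 6)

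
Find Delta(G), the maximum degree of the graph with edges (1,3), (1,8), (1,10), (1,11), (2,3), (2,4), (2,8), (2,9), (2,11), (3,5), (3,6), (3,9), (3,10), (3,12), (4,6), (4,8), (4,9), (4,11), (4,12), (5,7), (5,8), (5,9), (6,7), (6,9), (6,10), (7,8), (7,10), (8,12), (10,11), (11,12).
7 (attained at vertex 3)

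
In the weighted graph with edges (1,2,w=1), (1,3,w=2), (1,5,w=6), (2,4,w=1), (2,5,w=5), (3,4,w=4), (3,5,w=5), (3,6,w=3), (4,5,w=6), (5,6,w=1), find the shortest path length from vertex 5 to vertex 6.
1 (path: 5 -> 6; weights 1 = 1)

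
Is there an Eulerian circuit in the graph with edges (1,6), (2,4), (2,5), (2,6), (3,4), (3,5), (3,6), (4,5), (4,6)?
No (4 vertices have odd degree: {1, 2, 3, 5}; Eulerian circuit requires 0)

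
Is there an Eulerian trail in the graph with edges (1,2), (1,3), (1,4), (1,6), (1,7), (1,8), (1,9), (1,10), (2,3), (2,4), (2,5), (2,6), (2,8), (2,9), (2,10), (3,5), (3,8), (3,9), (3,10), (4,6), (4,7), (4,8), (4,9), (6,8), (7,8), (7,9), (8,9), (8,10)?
Yes — and in fact it has an Eulerian circuit (the graph is connected and all 10 vertices have even degree)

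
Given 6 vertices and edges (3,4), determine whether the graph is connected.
No, it has 5 components: {1}, {2}, {3, 4}, {5}, {6}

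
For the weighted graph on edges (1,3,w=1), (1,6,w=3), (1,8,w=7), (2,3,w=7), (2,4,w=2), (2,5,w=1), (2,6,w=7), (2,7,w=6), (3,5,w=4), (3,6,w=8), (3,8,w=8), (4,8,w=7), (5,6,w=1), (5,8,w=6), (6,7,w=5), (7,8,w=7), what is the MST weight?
19 (MST edges: (1,3,w=1), (1,6,w=3), (2,4,w=2), (2,5,w=1), (5,6,w=1), (5,8,w=6), (6,7,w=5); sum of weights 1 + 3 + 2 + 1 + 1 + 6 + 5 = 19)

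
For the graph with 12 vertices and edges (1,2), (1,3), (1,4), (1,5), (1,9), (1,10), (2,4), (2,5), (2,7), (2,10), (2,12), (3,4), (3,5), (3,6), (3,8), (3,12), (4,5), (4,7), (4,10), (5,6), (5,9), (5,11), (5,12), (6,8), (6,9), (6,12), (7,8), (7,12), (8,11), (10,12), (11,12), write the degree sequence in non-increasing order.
[8, 7, 6, 6, 6, 6, 5, 4, 4, 4, 3, 3] (degrees: deg(1)=6, deg(2)=6, deg(3)=6, deg(4)=6, deg(5)=8, deg(6)=5, deg(7)=4, deg(8)=4, deg(9)=3, deg(10)=4, deg(11)=3, deg(12)=7)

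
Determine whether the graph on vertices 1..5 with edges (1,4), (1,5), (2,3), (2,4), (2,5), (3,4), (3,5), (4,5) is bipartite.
No (odd cycle of length 3: 5 -> 1 -> 4 -> 5)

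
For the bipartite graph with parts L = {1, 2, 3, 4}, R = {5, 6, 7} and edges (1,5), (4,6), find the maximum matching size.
2 (matching: (1,5), (4,6); upper bound min(|L|,|R|) = min(4,3) = 3)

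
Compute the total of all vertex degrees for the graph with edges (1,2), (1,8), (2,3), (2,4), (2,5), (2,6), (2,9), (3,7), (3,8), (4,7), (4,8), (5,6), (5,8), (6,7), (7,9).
30 (handshake: sum of degrees = 2|E| = 2 x 15 = 30)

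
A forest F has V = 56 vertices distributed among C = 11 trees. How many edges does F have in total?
45 (Each of the 11 component trees on V_i vertices has V_i - 1 edges; summing gives V - C = 56 - 11 = 45)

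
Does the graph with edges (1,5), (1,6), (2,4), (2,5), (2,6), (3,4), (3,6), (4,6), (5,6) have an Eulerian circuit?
No (4 vertices have odd degree: {2, 4, 5, 6}; Eulerian circuit requires 0)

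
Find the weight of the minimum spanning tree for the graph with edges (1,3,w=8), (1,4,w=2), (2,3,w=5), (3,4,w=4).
11 (MST edges: (1,4,w=2), (2,3,w=5), (3,4,w=4); sum of weights 2 + 5 + 4 = 11)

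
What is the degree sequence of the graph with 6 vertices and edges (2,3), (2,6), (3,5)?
[2, 2, 1, 1, 0, 0] (degrees: deg(1)=0, deg(2)=2, deg(3)=2, deg(4)=0, deg(5)=1, deg(6)=1)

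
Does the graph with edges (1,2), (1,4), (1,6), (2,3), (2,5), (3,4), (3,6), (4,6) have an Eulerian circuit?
No (6 vertices have odd degree: {1, 2, 3, 4, 5, 6}; Eulerian circuit requires 0)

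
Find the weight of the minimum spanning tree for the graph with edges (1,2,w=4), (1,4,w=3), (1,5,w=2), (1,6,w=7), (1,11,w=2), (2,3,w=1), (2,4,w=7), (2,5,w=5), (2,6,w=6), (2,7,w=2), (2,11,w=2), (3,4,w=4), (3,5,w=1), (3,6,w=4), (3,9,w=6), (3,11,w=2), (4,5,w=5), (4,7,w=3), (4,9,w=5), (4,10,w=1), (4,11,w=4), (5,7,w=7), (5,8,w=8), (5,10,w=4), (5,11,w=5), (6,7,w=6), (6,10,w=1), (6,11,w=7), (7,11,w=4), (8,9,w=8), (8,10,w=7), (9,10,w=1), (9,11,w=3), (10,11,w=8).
21 (MST edges: (1,4,w=3), (1,5,w=2), (1,11,w=2), (2,3,w=1), (2,7,w=2), (3,5,w=1), (4,10,w=1), (6,10,w=1), (8,10,w=7), (9,10,w=1); sum of weights 3 + 2 + 2 + 1 + 2 + 1 + 1 + 1 + 7 + 1 = 21)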